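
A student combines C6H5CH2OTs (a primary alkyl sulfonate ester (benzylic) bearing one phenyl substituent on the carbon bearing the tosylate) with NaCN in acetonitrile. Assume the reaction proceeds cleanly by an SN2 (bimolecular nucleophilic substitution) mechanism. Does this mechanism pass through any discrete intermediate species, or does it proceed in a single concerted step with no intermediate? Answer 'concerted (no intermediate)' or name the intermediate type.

concerted (no intermediate)

The cyanide nucleophile donates a lone pair from C to the α-carbon in a backside attack; simultaneously the C–O σ-bond breaks and both of its electrons leave with TsO⁻. One concerted step with inversion of configuration.
All bond changes occur in one transition state; no discrete intermediate is formed.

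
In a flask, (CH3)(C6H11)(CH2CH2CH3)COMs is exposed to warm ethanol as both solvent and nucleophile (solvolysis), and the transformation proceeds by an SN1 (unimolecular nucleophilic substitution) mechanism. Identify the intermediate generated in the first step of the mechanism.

tertiary carbocation

Step 1: Ionisation: the C–O σ-bond cleaves heterolytically; both bonding electrons depart with MsO⁻, leaving a tertiary carbocation at the α-carbon.
After step 1 the species present is a tertiary carbocation.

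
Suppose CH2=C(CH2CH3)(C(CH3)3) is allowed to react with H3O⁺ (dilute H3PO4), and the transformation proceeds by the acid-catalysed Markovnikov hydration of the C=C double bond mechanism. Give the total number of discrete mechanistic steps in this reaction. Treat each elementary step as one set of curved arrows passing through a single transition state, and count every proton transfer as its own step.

3

Step 1: Electrophilic addition begins with the π(C=C) electrons forming a bond to the proton of H3O⁺. Following Markovnikov's rule, the resulting cation is tertiary. H2O is released.
(No 1,2-shift: no single shift to an adjacent carbon would give a more stable cation.)
Step 2: A lone pair on the oxygen of H2O attacks the carbocation, forming a C–O bond and an oxonium ion (a protonated alcohol).
Step 3: Proton transfer from the O–H of the oxonium ion to H2O completes the catalytic cycle and yields the alcohol.
Total: 3 elementary steps.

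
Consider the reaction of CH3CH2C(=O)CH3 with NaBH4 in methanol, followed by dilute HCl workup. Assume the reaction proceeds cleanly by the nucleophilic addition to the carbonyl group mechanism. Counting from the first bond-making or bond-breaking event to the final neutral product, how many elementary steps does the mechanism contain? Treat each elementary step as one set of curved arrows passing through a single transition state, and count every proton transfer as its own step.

Step 1: Nucleophilic addition: H⁻ (delivered from BH4⁻) adds to the carbonyl carbon, pushing the π(C=O) electron pair onto oxygen and giving a tetrahedral alkoxide.
Step 2: The alkoxide picks up a proton during dilute HCl workup to yield an alcohol.
Total: 2 elementary steps.

2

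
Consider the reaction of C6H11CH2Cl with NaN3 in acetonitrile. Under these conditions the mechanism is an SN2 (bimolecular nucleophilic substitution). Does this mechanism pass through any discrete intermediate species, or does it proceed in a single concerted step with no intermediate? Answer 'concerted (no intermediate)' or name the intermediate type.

concerted (no intermediate)

Backside attack by N3⁻ on the carbon bearing the chloride: the new C–N bond forms as the C–Cl bond breaks, with Walden inversion at carbon.
All bond changes occur in one transition state; no discrete intermediate is formed.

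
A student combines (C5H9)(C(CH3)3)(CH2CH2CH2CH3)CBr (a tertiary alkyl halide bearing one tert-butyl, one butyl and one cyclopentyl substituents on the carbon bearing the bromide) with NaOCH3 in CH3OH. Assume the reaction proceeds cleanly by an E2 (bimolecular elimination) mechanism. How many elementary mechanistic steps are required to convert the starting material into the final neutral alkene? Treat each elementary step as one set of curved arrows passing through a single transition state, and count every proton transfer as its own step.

1

Step 1: Concerted anti-periplanar elimination: CH3O⁻ abstracts a β-H while Br⁻ leaves, and the C–H electrons become the new C=C π bond — all in a single transition state.
Total: 1 elementary step.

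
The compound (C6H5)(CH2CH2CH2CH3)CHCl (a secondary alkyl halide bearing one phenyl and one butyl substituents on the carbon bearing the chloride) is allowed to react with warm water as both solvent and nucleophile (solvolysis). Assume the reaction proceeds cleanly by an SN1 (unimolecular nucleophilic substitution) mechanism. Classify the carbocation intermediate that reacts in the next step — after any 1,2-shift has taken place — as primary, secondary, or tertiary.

Step 1: The C–Cl bond breaks with both electrons going to the chloride; Cl⁻ leaves and a secondary carbocation remains.
No single 1,2-shift to an adjacent carbon would give a more-substituted cation, so no rearrangement occurs.

secondary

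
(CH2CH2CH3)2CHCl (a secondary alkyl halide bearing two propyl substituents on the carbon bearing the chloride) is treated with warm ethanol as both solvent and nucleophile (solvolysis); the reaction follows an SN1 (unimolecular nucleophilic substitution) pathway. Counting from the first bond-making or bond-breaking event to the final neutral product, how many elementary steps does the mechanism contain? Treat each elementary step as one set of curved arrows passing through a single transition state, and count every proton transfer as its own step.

3

Step 1: The C–Cl bond breaks with both electrons going to the chloride; Cl⁻ leaves and a secondary carbocation remains.
(No 1,2-shift: no single shift to an adjacent carbon would give a more stable cation.)
Step 2: A lone pair on the oxygen of CH3CH2OH attacks the carbocation, forming a new C–O σ-bond and an oxonium ion.
Step 3: A second solvent molecule removes the proton on oxygen, giving the neutral ether product.
Total: 3 elementary steps.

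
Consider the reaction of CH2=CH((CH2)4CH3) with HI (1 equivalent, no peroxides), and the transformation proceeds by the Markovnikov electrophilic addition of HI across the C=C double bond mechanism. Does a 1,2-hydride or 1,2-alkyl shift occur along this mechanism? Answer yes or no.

no

The first-formed carbocation is secondary.
No single 1,2-shift to an adjacent carbon would produce a more-substituted cation than the one already present, so no rearrangement occurs.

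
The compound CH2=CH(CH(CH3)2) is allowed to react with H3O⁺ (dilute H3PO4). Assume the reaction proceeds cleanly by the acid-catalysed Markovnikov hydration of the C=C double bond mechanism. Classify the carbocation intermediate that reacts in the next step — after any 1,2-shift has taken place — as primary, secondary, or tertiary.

tertiary

Step 1: Electrophilic addition begins with the π(C=C) electrons forming a bond to the proton of H3O⁺. Following Markovnikov's rule, the resulting cation is secondary. H2O is released.
Step 2: A hydride (H with its bonding pair) migrates from the adjacent isopropyl carbon to the cationic centre — a 1,2-hydride shift — upgrading the secondary cation to a tertiary one.
The cation rearranges from secondary to tertiary via a 1,2-hydride shift from the adjacent isopropyl carbon; the tertiary cation is what reacts next.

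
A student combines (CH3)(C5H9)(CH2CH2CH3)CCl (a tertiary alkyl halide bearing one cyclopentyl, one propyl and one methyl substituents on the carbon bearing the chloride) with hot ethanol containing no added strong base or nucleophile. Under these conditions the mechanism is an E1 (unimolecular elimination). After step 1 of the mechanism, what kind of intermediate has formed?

Step 1: Unassisted departure of Cl⁻ (taking the C–Cl bonding pair) generates a tertiary carbocation.
After step 1 the species present is a tertiary carbocation.

tertiary carbocation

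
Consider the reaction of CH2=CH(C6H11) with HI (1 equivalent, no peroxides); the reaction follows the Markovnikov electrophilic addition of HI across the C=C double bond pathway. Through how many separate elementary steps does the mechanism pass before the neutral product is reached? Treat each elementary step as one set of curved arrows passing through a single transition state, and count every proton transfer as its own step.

3

Step 1: The π electrons of the C=C bond attack a proton of HI; Markovnikov addition places the new C–H on the less-substituted alkene carbon, so the positive charge ends up on the more-substituted carbon — a secondary carbocation. The H–I bond breaks heterolytically, releasing I⁻.
Step 2: Carbocation rearrangement: a 1,2-hydride shift from the adjacent cyclohexyl carbon converts the initially-formed secondary cation into the more stable tertiary cation.
Step 3: Nucleophilic attack by I⁻ on the carbocation completes the addition, giving R–I.
Total: 3 elementary steps.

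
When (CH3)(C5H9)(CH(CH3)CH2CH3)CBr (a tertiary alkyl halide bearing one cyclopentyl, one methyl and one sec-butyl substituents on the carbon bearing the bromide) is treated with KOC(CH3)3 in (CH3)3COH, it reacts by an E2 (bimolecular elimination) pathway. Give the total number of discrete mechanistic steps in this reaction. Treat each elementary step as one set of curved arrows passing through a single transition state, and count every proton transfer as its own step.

Step 1: The strong base (CH3)3CO⁻ removes a β-hydrogen; in the same concerted event the electrons of the breaking C–H bond form the new π(C=C) bond and the C–Br σ-bond breaks, expelling Br⁻. Anti-periplanar geometry; one transition state.
Total: 1 elementary step.

1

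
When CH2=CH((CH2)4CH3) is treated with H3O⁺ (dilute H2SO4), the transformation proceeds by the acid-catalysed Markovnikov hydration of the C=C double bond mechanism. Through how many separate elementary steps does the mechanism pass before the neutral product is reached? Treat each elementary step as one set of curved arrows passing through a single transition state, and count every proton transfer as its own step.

3

Step 1: Electrophilic addition begins with the π(C=C) electrons forming a bond to the proton of H3O⁺. Following Markovnikov's rule, the resulting cation is secondary. H2O is released.
(No 1,2-shift: no single shift to an adjacent carbon would give a more stable cation.)
Step 2: Water acts as the nucleophile: an oxygen lone pair bonds to the cationic carbon, giving an oxonium-ion intermediate.
Step 3: Proton transfer from the O–H of the oxonium ion to H2O completes the catalytic cycle and yields the alcohol.
Total: 3 elementary steps.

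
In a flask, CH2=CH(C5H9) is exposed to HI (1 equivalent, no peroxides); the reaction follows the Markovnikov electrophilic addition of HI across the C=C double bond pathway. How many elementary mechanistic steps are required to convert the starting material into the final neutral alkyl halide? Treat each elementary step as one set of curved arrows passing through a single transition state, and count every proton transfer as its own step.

Step 1: Electrophilic addition begins with the π(C=C) electrons forming a bond to the proton of HI. Following Markovnikov's rule, the resulting cation is secondary. The H–I bond breaks heterolytically, releasing I⁻.
Step 2: A 1,2-hydride shift from the adjacent cyclopentyl carbon moves the positive charge from the secondary centre to an adjacent carbon, generating a more stable tertiary carbocation.
Step 3: The I⁻ anion donates a lone pair to the carbocation, forming the new C–I σ-bond and giving the neutral alkyl halide.
Total: 3 elementary steps.

3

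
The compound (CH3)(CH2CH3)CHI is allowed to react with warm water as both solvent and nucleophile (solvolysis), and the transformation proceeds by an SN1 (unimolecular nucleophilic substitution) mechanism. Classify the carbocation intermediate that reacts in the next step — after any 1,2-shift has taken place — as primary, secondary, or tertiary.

Step 1: The C–I bond breaks with both electrons going to the iodide; I⁻ leaves and a secondary carbocation remains.
No single 1,2-shift to an adjacent carbon would give a more-substituted cation, so no rearrangement occurs.

secondary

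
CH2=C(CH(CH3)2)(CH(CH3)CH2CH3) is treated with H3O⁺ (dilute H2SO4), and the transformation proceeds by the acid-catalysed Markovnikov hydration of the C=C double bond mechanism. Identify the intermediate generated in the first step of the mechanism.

Step 1: Protonation of the alkene by H3O⁺: the π bond acts as the nucleophile and picks up H⁺, giving the more stable (Markovnikov) tertiary carbocation. H2O is released.
After step 1 the species present is a tertiary carbocation.

tertiary carbocation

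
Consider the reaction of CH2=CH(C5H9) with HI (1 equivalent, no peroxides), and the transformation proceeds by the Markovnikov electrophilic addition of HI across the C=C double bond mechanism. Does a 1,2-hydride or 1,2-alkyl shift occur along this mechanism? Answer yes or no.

yes

The first-formed carbocation is secondary.
The adjacent cyclopentyl carbon already bears 2 other carbon substituents and has a hydrogen to migrate; after a 1,2-hydride shift from that carbon the positive charge sits on a tertiary centre.
Tertiary is more stable than secondary, so the shift occurs.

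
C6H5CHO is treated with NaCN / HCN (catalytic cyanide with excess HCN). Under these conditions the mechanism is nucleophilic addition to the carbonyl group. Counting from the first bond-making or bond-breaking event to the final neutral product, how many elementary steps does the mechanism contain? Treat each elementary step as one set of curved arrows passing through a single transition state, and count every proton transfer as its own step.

2

Step 1: A lone pair / filled orbital on CN⁻ attacks the electrophilic carbonyl carbon; the π(C=O) electrons shift onto oxygen, producing a tetrahedral alkoxide intermediate.
Step 2: The alkoxide is protonated in situ by undissociated HCN, yielding a cyanohydrin; the CN⁻ so formed carries on the cycle.
Total: 2 elementary steps.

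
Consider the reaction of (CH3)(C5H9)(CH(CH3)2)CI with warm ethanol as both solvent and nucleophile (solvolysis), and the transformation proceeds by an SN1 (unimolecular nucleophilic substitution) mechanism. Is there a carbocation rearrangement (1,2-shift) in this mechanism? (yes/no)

The first-formed carbocation is tertiary.
No single 1,2-shift to an adjacent carbon would produce a more-substituted cation than the one already present, so no rearrangement occurs.

no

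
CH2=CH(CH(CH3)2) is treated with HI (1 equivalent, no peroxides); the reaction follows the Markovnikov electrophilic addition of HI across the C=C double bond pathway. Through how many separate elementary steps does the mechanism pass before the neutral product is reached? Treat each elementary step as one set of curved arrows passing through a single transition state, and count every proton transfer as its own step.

Step 1: Electrophilic addition begins with the π(C=C) electrons forming a bond to the proton of HI. Following Markovnikov's rule, the resulting cation is secondary. The H–I bond breaks heterolytically, releasing I⁻.
Step 2: Carbocation rearrangement: a 1,2-hydride shift from the adjacent isopropyl carbon converts the initially-formed secondary cation into the more stable tertiary cation.
Step 3: I⁻ captures the cation: a lone pair on I⁻ fills the empty p orbital, producing the alkyl halide product.
Total: 3 elementary steps.

3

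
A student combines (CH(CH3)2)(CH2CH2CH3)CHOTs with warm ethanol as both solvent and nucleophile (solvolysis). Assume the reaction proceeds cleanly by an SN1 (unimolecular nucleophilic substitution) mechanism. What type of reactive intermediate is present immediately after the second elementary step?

tertiary carbocation

Step 1: Unassisted departure of TsO⁻ (taking the C–O bonding pair) generates a secondary carbocation.
Step 2: A hydride (H with its bonding pair) migrates from the adjacent isopropyl carbon to the cationic centre — a 1,2-hydride shift — upgrading the secondary cation to a tertiary one.
After step 2 the species present is a tertiary carbocation.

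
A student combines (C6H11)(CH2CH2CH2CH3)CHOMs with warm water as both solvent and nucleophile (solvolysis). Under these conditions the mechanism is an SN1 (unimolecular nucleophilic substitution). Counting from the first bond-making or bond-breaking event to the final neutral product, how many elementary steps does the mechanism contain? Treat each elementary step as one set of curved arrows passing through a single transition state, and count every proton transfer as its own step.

Step 1: Ionisation: the C–O σ-bond cleaves heterolytically; both bonding electrons depart with MsO⁻, leaving a secondary carbocation at the α-carbon.
Step 2: Carbocation rearrangement: a 1,2-hydride shift from the adjacent cyclohexyl carbon converts the initially-formed secondary cation into the more stable tertiary cation.
Step 3: H2O donates an oxygen lone pair into the empty p orbital of the cation, giving a protonated alcohol (an oxonium ion).
Step 4: Deprotonation of the oxonium oxygen by solvent water yields the neutral alcohol.
Total: 4 elementary steps.

4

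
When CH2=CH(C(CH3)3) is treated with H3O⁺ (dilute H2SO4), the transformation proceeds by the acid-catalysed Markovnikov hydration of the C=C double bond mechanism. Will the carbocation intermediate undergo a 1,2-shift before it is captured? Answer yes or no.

The first-formed carbocation is secondary.
The adjacent tert-butyl carbon has no hydrogen but bears methyl groups; migration of one methyl with its bonding pair (a 1,2-methyl shift) places the charge on a tertiary centre.
Tertiary is more stable than secondary, so the shift occurs.

yes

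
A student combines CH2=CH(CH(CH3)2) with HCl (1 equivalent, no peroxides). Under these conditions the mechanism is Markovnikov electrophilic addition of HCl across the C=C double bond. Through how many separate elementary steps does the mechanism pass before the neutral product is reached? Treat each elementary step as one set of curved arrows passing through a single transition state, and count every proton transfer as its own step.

3

Step 1: Electrophilic addition begins with the π(C=C) electrons forming a bond to the proton of HCl. Following Markovnikov's rule, the resulting cation is secondary. The H–Cl bond breaks heterolytically, releasing Cl⁻.
Step 2: A hydride (H with its bonding pair) migrates from the adjacent isopropyl carbon to the cationic centre — a 1,2-hydride shift — upgrading the secondary cation to a tertiary one.
Step 3: Cl⁻ captures the cation: a lone pair on Cl⁻ fills the empty p orbital, producing the alkyl halide product.
Total: 3 elementary steps.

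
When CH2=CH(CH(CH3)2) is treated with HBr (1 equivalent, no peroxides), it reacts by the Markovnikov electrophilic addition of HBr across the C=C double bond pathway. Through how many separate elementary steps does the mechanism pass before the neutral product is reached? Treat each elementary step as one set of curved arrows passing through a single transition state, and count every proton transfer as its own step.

3

Step 1: Electrophilic addition begins with the π(C=C) electrons forming a bond to the proton of HBr. Following Markovnikov's rule, the resulting cation is secondary. The H–Br bond breaks heterolytically, releasing Br⁻.
Step 2: Carbocation rearrangement: a 1,2-hydride shift from the adjacent isopropyl carbon converts the initially-formed secondary cation into the more stable tertiary cation.
Step 3: The Br⁻ anion donates a lone pair to the carbocation, forming the new C–Br σ-bond and giving the neutral alkyl halide.
Total: 3 elementary steps.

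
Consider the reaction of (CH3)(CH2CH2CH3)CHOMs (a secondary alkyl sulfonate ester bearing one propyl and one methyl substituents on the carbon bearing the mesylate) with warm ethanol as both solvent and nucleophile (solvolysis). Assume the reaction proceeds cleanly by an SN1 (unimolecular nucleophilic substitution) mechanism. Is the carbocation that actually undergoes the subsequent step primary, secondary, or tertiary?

Step 1: Rate-determining heterolysis of the C–O bond gives MsO⁻ and a secondary carbocation.
No single 1,2-shift to an adjacent carbon would give a more-substituted cation, so no rearrangement occurs.

secondary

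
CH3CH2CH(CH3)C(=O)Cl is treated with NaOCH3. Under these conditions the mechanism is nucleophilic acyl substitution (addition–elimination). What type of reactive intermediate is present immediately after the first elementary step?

tetrahedral intermediate

Step 1: A lone pair on the O of CH3O⁻ attacks the electrophilic acyl carbon; the π(C=O) electrons move onto oxygen, giving a tetrahedral intermediate.
After step 1 the species present is a tetrahedral intermediate.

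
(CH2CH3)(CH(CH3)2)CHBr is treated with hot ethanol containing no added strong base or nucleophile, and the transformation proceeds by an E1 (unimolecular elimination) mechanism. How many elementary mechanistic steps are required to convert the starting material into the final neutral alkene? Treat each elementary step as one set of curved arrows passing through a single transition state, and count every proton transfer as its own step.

3

Step 1: Unassisted departure of Br⁻ (taking the C–Br bonding pair) generates a secondary carbocation.
Step 2: Carbocation rearrangement: a 1,2-hydride shift from the adjacent isopropyl carbon converts the initially-formed secondary cation into the more stable tertiary cation.
Step 3: An ethanol molecule (solvent) deprotonates a β-carbon; as the C–H bond breaks, those electrons form the new alkene π bond.
Total: 3 elementary steps.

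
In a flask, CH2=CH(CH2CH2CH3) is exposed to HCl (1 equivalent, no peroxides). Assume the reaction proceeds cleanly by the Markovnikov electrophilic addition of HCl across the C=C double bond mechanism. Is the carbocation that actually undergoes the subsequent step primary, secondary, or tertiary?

Step 1: Electrophilic addition begins with the π(C=C) electrons forming a bond to the proton of HCl. Following Markovnikov's rule, the resulting cation is secondary. The H–Cl bond breaks heterolytically, releasing Cl⁻.
No single 1,2-shift to an adjacent carbon would give a more-substituted cation, so no rearrangement occurs.

secondary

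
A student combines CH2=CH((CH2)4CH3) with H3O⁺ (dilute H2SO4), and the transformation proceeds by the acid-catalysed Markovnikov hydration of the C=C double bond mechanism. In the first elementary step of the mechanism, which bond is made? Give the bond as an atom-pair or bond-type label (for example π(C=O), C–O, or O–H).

Step 1: The π electrons of the C=C bond attack a proton of H3O⁺; Markovnikov addition places the new C–H on the less-substituted alkene carbon, so the positive charge ends up on the more-substituted carbon — a secondary carbocation. H2O is released.
The bond formed in this step is the C–H bond.

C–H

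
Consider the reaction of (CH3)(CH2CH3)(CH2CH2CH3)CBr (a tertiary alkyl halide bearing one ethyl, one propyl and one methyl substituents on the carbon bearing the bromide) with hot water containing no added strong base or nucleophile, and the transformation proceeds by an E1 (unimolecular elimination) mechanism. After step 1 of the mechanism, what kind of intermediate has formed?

Step 1: Unassisted departure of Br⁻ (taking the C–Br bonding pair) generates a tertiary carbocation.
After step 1 the species present is a tertiary carbocation.

tertiary carbocation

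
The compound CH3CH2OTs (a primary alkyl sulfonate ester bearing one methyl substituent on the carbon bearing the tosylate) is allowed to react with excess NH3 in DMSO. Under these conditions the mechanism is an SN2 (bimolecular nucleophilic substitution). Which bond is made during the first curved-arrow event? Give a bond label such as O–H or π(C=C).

Step 1: A lone pair on the N of NH3 attacks the α-carbon from the back side while the C–O bond breaks; both bonding electrons leave with TsO⁻. The product of this concerted step is an alkylammonium ion.
The bond formed in this step is the C–N bond.

C–N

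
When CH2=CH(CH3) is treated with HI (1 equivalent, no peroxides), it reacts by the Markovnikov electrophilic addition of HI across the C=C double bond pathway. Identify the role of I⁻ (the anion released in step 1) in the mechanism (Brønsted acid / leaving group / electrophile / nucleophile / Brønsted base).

Step 2: Nucleophilic attack by I⁻ on the carbocation completes the addition, giving R–I.
I⁻ (the anion released in step 1) donates an electron pair to form a new σ-bond to carbon — it is the nucleophile.

nucleophile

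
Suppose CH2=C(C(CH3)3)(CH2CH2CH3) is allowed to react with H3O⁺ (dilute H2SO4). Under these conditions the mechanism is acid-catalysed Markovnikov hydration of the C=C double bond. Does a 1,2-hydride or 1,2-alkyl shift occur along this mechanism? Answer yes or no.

no

The first-formed carbocation is tertiary.
No single 1,2-shift to an adjacent carbon would produce a more-substituted cation than the one already present, so no rearrangement occurs.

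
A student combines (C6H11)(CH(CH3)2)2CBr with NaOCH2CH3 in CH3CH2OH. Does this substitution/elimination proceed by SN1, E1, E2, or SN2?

Conditions: a strong base with a tertiary substrate bearing a β-hydrogen.
These conditions are the textbook signature of the E2 pathway.
A strong (often hindered) base removes a β-H in concert with loss of the leaving group — bimolecular elimination.

E2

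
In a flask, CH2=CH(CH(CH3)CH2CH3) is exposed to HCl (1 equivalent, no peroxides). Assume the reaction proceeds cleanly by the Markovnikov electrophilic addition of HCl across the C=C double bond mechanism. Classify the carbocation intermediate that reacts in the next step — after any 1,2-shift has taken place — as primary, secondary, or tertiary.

tertiary

Step 1: Protonation of the alkene by HCl: the π bond acts as the nucleophile and picks up H⁺, giving the more stable (Markovnikov) secondary carbocation. The H–Cl bond breaks heterolytically, releasing Cl⁻.
Step 2: A 1,2-hydride shift from the adjacent sec-butyl carbon moves the positive charge from the secondary centre to an adjacent carbon, generating a more stable tertiary carbocation.
The cation rearranges from secondary to tertiary via a 1,2-hydride shift from the adjacent sec-butyl carbon; the tertiary cation is what reacts next.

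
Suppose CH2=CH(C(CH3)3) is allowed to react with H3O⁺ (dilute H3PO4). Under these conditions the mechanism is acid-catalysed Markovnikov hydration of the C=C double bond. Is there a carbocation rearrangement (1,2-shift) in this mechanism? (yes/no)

yes

The first-formed carbocation is secondary.
The adjacent tert-butyl carbon has no hydrogen but bears methyl groups; migration of one methyl with its bonding pair (a 1,2-methyl shift) places the charge on a tertiary centre.
Tertiary is more stable than secondary, so the shift occurs.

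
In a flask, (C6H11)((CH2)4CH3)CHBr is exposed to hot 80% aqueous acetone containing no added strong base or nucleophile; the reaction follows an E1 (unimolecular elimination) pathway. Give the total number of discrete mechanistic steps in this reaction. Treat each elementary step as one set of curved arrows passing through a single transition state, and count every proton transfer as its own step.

3

Step 1: Rate-determining heterolysis of the C–Br bond gives Br⁻ and a secondary carbocation.
Step 2: A 1,2-hydride shift from the adjacent cyclohexyl carbon moves the positive charge from the secondary centre to an adjacent carbon, generating a more stable tertiary carbocation.
Step 3: A water molecule (solvent) deprotonates a β-carbon; as the C–H bond breaks, those electrons form the new alkene π bond.
Total: 3 elementary steps.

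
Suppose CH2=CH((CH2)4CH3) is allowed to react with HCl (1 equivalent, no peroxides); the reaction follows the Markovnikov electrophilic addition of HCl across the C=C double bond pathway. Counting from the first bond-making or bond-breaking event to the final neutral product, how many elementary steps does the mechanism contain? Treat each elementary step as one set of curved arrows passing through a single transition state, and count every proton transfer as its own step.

Step 1: The π electrons of the C=C bond attack a proton of HCl; Markovnikov addition places the new C–H on the less-substituted alkene carbon, so the positive charge ends up on the more-substituted carbon — a secondary carbocation. The H–Cl bond breaks heterolytically, releasing Cl⁻.
(No 1,2-shift: no single shift to an adjacent carbon would give a more stable cation.)
Step 2: Cl⁻ captures the cation: a lone pair on Cl⁻ fills the empty p orbital, producing the alkyl halide product.
Total: 2 elementary steps.

2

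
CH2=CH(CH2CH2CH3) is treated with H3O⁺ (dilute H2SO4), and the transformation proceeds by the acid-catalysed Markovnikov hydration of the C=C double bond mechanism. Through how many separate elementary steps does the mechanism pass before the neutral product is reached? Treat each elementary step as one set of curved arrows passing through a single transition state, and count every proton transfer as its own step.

Step 1: Electrophilic addition begins with the π(C=C) electrons forming a bond to the proton of H3O⁺. Following Markovnikov's rule, the resulting cation is secondary. H2O is released.
(No 1,2-shift: no single shift to an adjacent carbon would give a more stable cation.)
Step 2: Water acts as the nucleophile: an oxygen lone pair bonds to the cationic carbon, giving an oxonium-ion intermediate.
Step 3: Proton transfer from the O–H of the oxonium ion to H2O completes the catalytic cycle and yields the alcohol.
Total: 3 elementary steps.

3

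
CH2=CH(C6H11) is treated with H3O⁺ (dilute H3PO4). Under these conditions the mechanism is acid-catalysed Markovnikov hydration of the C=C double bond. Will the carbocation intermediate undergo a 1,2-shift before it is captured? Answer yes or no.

The first-formed carbocation is secondary.
The adjacent cyclohexyl carbon already bears 2 other carbon substituents and has a hydrogen to migrate; after a 1,2-hydride shift from that carbon the positive charge sits on a tertiary centre.
Tertiary is more stable than secondary, so the shift occurs.

yes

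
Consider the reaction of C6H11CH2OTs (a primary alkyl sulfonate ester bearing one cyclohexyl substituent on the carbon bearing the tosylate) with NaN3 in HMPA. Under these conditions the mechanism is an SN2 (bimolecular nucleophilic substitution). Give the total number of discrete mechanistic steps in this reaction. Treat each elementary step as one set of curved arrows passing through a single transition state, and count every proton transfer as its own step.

Step 1: Backside attack by N3⁻ on the carbon bearing the tosylate: the new C–N bond forms as the C–O bond breaks, with Walden inversion at carbon.
Total: 1 elementary step.

1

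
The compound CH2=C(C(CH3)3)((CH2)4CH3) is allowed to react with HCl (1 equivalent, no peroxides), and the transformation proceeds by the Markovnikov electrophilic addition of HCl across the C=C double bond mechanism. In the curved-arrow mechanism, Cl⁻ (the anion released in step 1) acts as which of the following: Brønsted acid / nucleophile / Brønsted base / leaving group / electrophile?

nucleophile

Step 2: Nucleophilic attack by Cl⁻ on the carbocation completes the addition, giving R–Cl.
Cl⁻ (the anion released in step 1) donates an electron pair to form a new σ-bond to carbon — it is the nucleophile.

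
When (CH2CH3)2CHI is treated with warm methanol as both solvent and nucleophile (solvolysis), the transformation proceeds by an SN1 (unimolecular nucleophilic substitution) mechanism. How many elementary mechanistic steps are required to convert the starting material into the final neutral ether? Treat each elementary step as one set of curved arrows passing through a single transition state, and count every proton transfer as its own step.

3

Step 1: Ionisation: the C–I σ-bond cleaves heterolytically; both bonding electrons depart with I⁻, leaving a secondary carbocation at the α-carbon.
(No 1,2-shift: no single shift to an adjacent carbon would give a more stable cation.)
Step 2: A lone pair on the oxygen of CH3OH attacks the carbocation, forming a new C–O σ-bond and an oxonium ion.
Step 3: Proton transfer from the O–H of the oxonium ion to a solvent molecule delivers the neutral ether.
Total: 3 elementary steps.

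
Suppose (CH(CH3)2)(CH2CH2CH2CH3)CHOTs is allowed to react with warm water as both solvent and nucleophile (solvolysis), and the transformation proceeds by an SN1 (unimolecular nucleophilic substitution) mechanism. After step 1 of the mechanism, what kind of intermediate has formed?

Step 1: Ionisation: the C–O σ-bond cleaves heterolytically; both bonding electrons depart with TsO⁻, leaving a secondary carbocation at the α-carbon.
After step 1 the species present is a secondary carbocation.

secondary carbocation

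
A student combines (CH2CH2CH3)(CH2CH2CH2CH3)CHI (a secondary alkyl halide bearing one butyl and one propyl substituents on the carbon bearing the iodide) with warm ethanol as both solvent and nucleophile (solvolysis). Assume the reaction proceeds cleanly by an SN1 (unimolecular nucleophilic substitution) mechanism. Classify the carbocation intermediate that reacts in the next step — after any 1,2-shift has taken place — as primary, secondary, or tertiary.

secondary

Step 1: Rate-determining heterolysis of the C–I bond gives I⁻ and a secondary carbocation.
No single 1,2-shift to an adjacent carbon would give a more-substituted cation, so no rearrangement occurs.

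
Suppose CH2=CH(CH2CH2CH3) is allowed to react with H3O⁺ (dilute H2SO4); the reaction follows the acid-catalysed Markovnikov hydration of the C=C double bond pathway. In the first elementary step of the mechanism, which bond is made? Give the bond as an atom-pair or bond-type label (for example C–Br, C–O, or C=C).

C–H

Step 1: Protonation of the alkene by H3O⁺: the π bond acts as the nucleophile and picks up H⁺, giving the more stable (Markovnikov) secondary carbocation. H2O is released.
The bond formed in this step is the C–H bond.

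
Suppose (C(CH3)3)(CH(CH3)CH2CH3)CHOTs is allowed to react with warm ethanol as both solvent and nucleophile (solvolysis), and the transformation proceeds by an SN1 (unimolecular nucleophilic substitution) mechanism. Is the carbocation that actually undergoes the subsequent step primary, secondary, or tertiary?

Step 1: Unassisted departure of TsO⁻ (taking the C–O bonding pair) generates a secondary carbocation.
Step 2: Carbocation rearrangement: a 1,2-hydride shift from the adjacent sec-butyl carbon converts the initially-formed secondary cation into the more stable tertiary cation.
The cation rearranges from secondary to tertiary via a 1,2-hydride shift from the adjacent sec-butyl carbon; the tertiary cation is what reacts next.

tertiary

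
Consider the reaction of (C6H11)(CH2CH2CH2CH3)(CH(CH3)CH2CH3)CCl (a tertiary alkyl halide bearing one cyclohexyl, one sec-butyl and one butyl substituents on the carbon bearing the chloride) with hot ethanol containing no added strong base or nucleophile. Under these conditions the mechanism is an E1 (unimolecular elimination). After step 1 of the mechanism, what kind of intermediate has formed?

Step 1: The C–Cl bond breaks with both electrons going to the chloride; Cl⁻ leaves and a tertiary carbocation remains.
After step 1 the species present is a tertiary carbocation.

tertiary carbocation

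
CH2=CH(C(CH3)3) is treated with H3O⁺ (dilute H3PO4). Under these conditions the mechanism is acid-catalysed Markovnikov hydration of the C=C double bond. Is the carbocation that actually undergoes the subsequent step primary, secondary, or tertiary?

Step 1: The π electrons of the C=C bond attack a proton of H3O⁺; Markovnikov addition places the new C–H on the less-substituted alkene carbon, so the positive charge ends up on the more-substituted carbon — a secondary carbocation. H2O is released.
Step 2: Carbocation rearrangement: a 1,2-methyl shift from the adjacent tert-butyl carbon converts the initially-formed secondary cation into the more stable tertiary cation.
The cation rearranges from secondary to tertiary via a 1,2-methyl shift from the adjacent tert-butyl carbon; the tertiary cation is what reacts next.

tertiary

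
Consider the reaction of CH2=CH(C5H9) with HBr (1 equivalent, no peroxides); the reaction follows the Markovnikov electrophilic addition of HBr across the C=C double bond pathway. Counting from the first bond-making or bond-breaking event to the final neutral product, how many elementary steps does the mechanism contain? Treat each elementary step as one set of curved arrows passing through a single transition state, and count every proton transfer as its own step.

3

Step 1: The π electrons of the C=C bond attack a proton of HBr; Markovnikov addition places the new C–H on the less-substituted alkene carbon, so the positive charge ends up on the more-substituted carbon — a secondary carbocation. The H–Br bond breaks heterolytically, releasing Br⁻.
Step 2: A 1,2-hydride shift from the adjacent cyclopentyl carbon moves the positive charge from the secondary centre to an adjacent carbon, generating a more stable tertiary carbocation.
Step 3: Nucleophilic attack by Br⁻ on the carbocation completes the addition, giving R–Br.
Total: 3 elementary steps.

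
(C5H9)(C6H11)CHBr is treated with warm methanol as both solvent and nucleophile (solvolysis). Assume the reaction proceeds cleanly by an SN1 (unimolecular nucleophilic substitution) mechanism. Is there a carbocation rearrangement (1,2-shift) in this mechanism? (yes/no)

yes

The first-formed carbocation is secondary.
The adjacent cyclohexyl carbon already bears 2 other carbon substituents and has a hydrogen to migrate; after a 1,2-hydride shift from that carbon the positive charge sits on a tertiary centre.
Tertiary is more stable than secondary, so the shift occurs.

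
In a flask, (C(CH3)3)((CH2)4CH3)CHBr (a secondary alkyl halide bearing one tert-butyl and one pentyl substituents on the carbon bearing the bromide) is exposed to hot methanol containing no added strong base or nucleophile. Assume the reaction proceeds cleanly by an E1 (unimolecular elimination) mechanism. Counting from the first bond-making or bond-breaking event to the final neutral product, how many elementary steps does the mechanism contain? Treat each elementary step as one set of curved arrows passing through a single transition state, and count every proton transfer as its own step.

Step 1: Rate-determining heterolysis of the C–Br bond gives Br⁻ and a secondary carbocation.
Step 2: A methyl group with its bonding pair migrates from the adjacent tert-butyl carbon to the cationic centre — a 1,2-methyl shift — upgrading the secondary cation to a tertiary one.
Step 3: Loss of a β-proton to a methanol molecule of the solvent: the C–H bonding pair collapses toward the cationic carbon to form the C=C π bond, yielding the alkene.
Total: 3 elementary steps.

3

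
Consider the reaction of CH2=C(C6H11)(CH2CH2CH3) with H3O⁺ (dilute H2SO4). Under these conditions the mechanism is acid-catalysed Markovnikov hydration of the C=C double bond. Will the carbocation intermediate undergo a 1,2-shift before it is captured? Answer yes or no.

The first-formed carbocation is tertiary.
No single 1,2-shift to an adjacent carbon would produce a more-substituted cation than the one already present, so no rearrangement occurs.

no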